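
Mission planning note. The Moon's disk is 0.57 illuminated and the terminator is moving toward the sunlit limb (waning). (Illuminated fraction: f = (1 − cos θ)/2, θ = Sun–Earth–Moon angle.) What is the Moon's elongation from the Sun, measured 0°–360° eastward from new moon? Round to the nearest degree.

cos θ = 1 − 2f = -0.140, giving a principal value of 98.0°.
Waning ⇒ past full, so θ = 360° − 98.0° = 262.0°.

262°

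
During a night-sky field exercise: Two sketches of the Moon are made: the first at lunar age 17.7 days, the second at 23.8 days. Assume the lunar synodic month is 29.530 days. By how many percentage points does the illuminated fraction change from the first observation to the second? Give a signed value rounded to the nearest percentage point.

-58 percentage points

First observation: θ = 360°·17.7/29.530 = 215.8°, so f = 0.906.
Second observation: θ = 290.1°, f = 0.328.
Δf = 0.328 − 0.906 = -0.578, i.e. -58 pp.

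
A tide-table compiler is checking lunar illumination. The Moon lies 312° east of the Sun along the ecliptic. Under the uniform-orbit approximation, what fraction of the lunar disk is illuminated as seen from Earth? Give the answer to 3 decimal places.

0.165

f = (1 − cos 312°)/2 = (1 − 0.669)/2 ≈ 0.165.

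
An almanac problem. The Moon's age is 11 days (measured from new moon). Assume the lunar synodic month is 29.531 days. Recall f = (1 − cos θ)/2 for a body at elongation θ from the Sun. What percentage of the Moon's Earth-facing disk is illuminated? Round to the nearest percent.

85%

Elongation θ = 360° × 11/29.531 ≈ 134.1°.
Illuminated fraction = (1 − cos 134.1°)/2 = (1 − (-0.696))/2 ≈ 0.848, so 85%.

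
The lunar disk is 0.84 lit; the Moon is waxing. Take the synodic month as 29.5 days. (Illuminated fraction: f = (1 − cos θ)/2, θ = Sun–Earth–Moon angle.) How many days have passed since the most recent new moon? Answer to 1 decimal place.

10.9 days

cos θ = 1 − 2f = -0.680, giving a principal value of 132.8°.
The Moon is waxing (0°–180°), so θ = 132.8° directly.
At 360°/29.5 d per day, 132.8° corresponds to 10.89 days.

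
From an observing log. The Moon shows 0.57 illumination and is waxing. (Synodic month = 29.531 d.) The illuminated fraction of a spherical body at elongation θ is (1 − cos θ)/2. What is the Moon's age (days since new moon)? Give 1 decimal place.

From f = (1 − cos θ)/2: cos θ = 1 − 2×0.57 = -0.140; arccos → 98.0°.
Before full moon the principal value applies: θ = 98.0°.
Age = 29.531 × 98.0°/360° ≈ 8.04 days.

8.0 days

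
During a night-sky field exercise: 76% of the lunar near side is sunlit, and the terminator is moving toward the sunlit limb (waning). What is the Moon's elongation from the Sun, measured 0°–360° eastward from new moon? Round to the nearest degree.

Invert f = (1 − cos θ)/2 to get cos θ = 1 − 2(0.76) = -0.520, hence θ₀ = arccos -0.520 = 121.3°.
A waning Moon lies in 180°–360°, so θ = 360° − 121.3° = 238.7°.

239°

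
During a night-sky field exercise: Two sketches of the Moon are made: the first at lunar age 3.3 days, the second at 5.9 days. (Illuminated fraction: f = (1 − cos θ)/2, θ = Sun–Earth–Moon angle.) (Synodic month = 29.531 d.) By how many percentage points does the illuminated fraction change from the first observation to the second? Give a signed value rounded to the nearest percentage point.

+23 pp

θ₁ = 360° × 3.3/29.531 = 40.2°, f₁ = (1 − cos θ₁)/2 = 0.118.
θ₂ = 360° × 5.9/29.531 = 71.9°, f₂ = (1 − cos θ₂)/2 = 0.345.
Change = f₂ − f₁ = +0.227 → +23 percentage points.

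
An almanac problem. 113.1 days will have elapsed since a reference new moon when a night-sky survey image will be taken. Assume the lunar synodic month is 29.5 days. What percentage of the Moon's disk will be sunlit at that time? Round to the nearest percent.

113.1/29.5 = 3.834 lunations, so 3 complete cycles and 24.60 d into the next.
Phase angle: θ = 360°·(24.60 d)/(29.5 d) = 300.2°.
Illuminated fraction = (1 − cos 300.2°)/2 = (1 − 0.503)/2 ≈ 0.248, so 25%.

25%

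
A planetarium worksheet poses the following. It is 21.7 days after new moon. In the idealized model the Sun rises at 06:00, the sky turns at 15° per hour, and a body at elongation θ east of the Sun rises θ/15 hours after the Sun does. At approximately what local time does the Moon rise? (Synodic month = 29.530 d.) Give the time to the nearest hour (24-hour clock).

Phase angle: θ = 360°·(21.7 d)/(29.530 d) = 264.5°.
Delay after the Sun = 264.5° / (15°/h) ≈ 17.64 h.
06:00 + 17.64 h ≈ 23:38 → 00:00 to the nearest hour.

00:00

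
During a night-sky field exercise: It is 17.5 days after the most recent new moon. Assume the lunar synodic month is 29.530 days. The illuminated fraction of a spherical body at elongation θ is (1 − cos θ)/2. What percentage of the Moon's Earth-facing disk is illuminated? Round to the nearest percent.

92%

The Moon has covered 17.5/29.530 of its cycle, so θ ≈ 360° × 17.5/29.530 = 213.3°.
With cos θ = (-0.835), the lit fraction is (1 − (-0.835))/2 ≈ 0.918, so 92%.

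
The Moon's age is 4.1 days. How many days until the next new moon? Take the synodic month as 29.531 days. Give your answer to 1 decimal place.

The next new moon completes the synodic month: 29.531 − 4.1 = 25.431 days.

25.4 days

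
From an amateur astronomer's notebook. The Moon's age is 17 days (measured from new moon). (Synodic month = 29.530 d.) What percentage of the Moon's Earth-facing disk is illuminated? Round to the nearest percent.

94%

Elongation θ = 360° × 17/29.530 ≈ 207.2°.
cos 207.2° = (-0.889), so f = (1 − (-0.889))/2 = 0.945, so 94%.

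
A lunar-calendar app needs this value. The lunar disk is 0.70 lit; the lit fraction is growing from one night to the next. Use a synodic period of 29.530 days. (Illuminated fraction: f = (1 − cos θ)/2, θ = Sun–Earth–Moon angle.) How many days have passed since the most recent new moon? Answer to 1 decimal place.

From f = (1 − cos θ)/2: cos θ = 1 − 2×0.70 = -0.400; arccos → 113.6°.
The Moon is waxing (0°–180°), so θ = 113.6° directly.
At 360°/29.530 d per day, 113.6° corresponds to 9.32 days.

9.3 days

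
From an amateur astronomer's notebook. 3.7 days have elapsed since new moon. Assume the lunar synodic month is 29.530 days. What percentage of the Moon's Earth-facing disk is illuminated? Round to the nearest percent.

15%

The Moon has covered 3.7/29.530 of its cycle, so θ ≈ 360° × 3.7/29.530 = 45.1°.
Illuminated fraction = (1 − cos 45.1°)/2 = (1 − 0.706)/2 ≈ 0.147, so 15%.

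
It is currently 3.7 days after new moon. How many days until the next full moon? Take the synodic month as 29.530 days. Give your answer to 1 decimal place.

11.1 days

Full moon occurs at elongation 180°, i.e. at age 29.530 × 180/360 = 14.765 d.
That is 14.765 − 3.7 = 11.065 days ahead.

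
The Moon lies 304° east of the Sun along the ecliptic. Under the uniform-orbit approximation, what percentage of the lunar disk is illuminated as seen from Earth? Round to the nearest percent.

Half-versine of 304°: (1 − 0.559)/2 = 0.220, i.e. 22%.

22%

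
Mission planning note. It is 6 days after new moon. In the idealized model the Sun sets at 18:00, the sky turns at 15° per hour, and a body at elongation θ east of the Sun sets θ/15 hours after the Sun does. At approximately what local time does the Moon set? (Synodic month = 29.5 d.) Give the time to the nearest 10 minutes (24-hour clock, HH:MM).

22:50

The Moon has covered 6/29.5 of its cycle, so θ ≈ 360° × 6/29.5 = 73.2°.
The Moon trails the Sun by θ/15 = 73.2/15 ≈ 4.88 hours.
18:00 + 4.881 h ≈ 22:53 → 22:50 to the nearest ten minutes.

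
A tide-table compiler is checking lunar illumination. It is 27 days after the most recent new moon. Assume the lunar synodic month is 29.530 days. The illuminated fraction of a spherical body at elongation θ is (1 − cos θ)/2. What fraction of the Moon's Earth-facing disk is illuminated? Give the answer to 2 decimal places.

0.07

The Moon has covered 27/29.530 of its cycle, so θ ≈ 360° × 27/29.530 = 329.2°.
cos 329.2° = 0.859, so f = (1 − 0.859)/2 = 0.071.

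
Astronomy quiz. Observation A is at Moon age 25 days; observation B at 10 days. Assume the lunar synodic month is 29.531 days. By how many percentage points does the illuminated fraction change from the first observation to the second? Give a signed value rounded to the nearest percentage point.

+55 pp

First observation: θ = 360°·25/29.531 = 304.8°, so f = 0.215.
Second observation: θ = 121.9°, f = 0.764.
Δf = 0.764 − 0.215 = +0.549, i.e. +55 pp.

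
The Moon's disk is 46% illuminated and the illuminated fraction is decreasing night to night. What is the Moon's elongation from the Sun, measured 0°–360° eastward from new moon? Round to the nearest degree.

275°

From f = (1 − cos θ)/2: cos θ = 1 − 2×0.46 = 0.080; arccos → 85.4°.
Since the Moon is past full (waning), take the reflex angle: θ = 360° − 85.4° = 274.6°.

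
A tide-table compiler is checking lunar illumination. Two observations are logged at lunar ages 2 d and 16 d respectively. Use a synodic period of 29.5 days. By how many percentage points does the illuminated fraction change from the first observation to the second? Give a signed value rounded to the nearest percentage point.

+94 percentage points

First observation: θ = 360°·2/29.5 = 24.4°, so f = 0.045.
Second observation: θ = 195.3°, f = 0.982.
Δf = 0.982 − 0.045 = +0.938, i.e. +94 pp.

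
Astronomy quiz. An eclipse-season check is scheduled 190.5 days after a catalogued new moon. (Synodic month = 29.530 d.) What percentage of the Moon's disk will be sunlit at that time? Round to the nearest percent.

98%

190.5/29.530 = 6.451 lunations, so 6 complete cycles and 13.32 d into the next.
The Moon has covered 13.32/29.530 of its cycle, so θ ≈ 360° × 13.32/29.530 = 162.4°.
With cos θ = (-0.953), the lit fraction is (1 − (-0.953))/2 ≈ 0.977, so 98%.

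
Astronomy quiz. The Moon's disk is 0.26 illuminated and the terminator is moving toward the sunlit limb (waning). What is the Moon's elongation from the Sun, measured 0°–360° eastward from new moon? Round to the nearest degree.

cos θ = 1 − 2f = 0.480, giving a principal value of 61.3°.
A waning Moon lies in 180°–360°, so θ = 360° − 61.3° = 298.7°.

299°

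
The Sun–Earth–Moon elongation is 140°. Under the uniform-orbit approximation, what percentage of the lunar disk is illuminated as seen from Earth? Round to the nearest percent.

88%

cos 140° = (-0.766), so f = (1 − (-0.766))/2 = 0.883, i.e. 88%.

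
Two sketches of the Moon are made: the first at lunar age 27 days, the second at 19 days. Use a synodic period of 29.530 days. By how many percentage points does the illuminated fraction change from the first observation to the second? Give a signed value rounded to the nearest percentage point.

+74 percentage points

First observation: θ = 360°·27/29.530 = 329.2°, so f = 0.071.
Second observation: θ = 231.6°, f = 0.810.
Δf = 0.810 − 0.071 = +0.740, i.e. +74 pp.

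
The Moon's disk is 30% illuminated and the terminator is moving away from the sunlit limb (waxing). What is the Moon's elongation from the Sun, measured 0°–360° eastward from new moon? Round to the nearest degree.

From f = (1 − cos θ)/2: cos θ = 1 − 2×0.30 = 0.400; arccos → 66.4°.
Waxing ⇒ before full, so θ = 66.4°.

66°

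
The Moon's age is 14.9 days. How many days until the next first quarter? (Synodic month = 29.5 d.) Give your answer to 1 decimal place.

22.0 days

First quarter is 0.25 of the way through the cycle: age 0.25 × 29.5 = 7.375 d.
Already past this cycle's first quarter; the next is at 7.375 + 29.5 = 36.875 d, so 36.875 − 14.9 = 21.975 days.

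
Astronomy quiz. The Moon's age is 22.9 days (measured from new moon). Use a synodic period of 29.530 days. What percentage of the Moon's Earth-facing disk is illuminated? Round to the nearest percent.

42%

The Moon has covered 22.9/29.530 of its cycle, so θ ≈ 360° × 22.9/29.530 = 279.2°.
With cos θ = 0.159, the lit fraction is (1 − 0.159)/2 ≈ 0.420, so 42%.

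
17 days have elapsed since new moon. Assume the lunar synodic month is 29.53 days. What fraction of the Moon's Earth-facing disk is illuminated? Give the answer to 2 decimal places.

0.94

Elongation θ = 360° × 17/29.53 ≈ 207.2°.
With cos θ = (-0.889), the lit fraction is (1 − (-0.889))/2 ≈ 0.945.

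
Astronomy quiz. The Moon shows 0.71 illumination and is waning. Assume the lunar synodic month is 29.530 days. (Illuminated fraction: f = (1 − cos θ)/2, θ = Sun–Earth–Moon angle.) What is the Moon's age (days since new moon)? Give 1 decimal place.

cos θ = 1 − 2f = -0.420, giving a principal value of 114.8°.
A waning Moon lies in 180°–360°, so θ = 360° − 114.8° = 245.2°.
That fraction of the synodic month is 245.2/360 × 29.530 d ≈ 20.11 d.

20.1 days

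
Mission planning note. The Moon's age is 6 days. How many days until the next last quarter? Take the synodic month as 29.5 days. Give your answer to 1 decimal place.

Last quarter is 0.75 of the way through the cycle: age 0.75 × 29.5 = 22.125 d.
That is 22.125 − 6 = 16.125 days ahead.

16.1 days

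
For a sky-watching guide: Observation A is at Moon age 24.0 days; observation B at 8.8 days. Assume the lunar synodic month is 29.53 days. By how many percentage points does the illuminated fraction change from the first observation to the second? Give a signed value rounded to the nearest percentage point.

+34 pp

First observation: θ = 360°·24.0/29.53 = 292.6°, so f = 0.308.
Second observation: θ = 107.3°, f = 0.649.
Δf = 0.649 − 0.308 = +0.341, i.e. +34 pp.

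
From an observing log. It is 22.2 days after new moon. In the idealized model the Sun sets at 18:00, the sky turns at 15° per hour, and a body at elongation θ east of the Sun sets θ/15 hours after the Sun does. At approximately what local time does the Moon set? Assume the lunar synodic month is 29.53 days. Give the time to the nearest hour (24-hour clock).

12:00

Elongation θ = 360° × 22.2/29.53 ≈ 270.6°.
Delay after the Sun = 270.6° / (15°/h) ≈ 18.04 h.
18:00 + 18.04 h ≈ 12:03 → 12:00 to the nearest hour.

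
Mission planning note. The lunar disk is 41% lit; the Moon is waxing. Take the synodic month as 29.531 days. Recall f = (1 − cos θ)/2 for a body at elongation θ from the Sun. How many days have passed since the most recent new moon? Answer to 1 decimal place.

6.5 days

From f = (1 − cos θ)/2: cos θ = 1 − 2×0.41 = 0.180; arccos → 79.6°.
The Moon is waxing (0°–180°), so θ = 79.6° directly.
That fraction of the synodic month is 79.6/360 × 29.531 d ≈ 6.53 d.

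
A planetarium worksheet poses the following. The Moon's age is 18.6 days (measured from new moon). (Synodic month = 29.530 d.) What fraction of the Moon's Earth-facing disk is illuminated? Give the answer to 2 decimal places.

The Moon has covered 18.6/29.530 of its cycle, so θ ≈ 360° × 18.6/29.530 = 226.8°.
With cos θ = (-0.685), the lit fraction is (1 − (-0.685))/2 ≈ 0.843.

0.84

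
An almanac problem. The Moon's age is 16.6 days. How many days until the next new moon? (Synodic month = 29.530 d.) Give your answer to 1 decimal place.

12.9 days

The next new moon completes the synodic month: 29.530 − 16.6 = 12.930 days.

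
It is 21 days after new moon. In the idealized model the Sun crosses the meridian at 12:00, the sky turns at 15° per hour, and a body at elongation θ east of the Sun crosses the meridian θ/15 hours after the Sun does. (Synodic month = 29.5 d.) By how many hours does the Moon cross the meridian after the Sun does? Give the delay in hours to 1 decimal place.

Elongation θ = 360° × 21/29.5 ≈ 256.3°.
Delay after the Sun = 256.3° / (15°/h) ≈ 17.08 h.
So the Moon crosses the meridian 17.08 h after the Sun.

17.1 h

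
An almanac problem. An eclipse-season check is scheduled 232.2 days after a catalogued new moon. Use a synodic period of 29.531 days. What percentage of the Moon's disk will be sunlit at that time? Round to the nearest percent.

232.2 d spans 7 complete synodic months (7 × 29.531 = 206.72 d) plus 25.48 d.
Phase angle: θ = 360°·(25.48 d)/(29.531 d) = 310.7°.
With cos θ = 0.651, the lit fraction is (1 − 0.651)/2 ≈ 0.174, so 17%.

17%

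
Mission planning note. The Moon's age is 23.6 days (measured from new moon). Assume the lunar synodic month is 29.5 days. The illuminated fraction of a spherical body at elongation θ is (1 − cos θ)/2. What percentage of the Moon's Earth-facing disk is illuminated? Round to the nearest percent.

35%

Elongation θ = 360° × 23.6/29.5 ≈ 288.0°.
Illuminated fraction = (1 − cos 288.0°)/2 = (1 − 0.309)/2 ≈ 0.345, so 35%.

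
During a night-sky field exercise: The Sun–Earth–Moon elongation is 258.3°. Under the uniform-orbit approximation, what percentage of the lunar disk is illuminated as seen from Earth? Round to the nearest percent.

60%

Half-versine of 258.3°: (1 − (-0.203))/2 = 0.601, i.e. 60%.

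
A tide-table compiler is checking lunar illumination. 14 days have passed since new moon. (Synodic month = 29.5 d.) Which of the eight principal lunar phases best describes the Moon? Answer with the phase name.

full moon

θ ≈ 360° × 14/29.5 = 171°, which falls in the full moon sector.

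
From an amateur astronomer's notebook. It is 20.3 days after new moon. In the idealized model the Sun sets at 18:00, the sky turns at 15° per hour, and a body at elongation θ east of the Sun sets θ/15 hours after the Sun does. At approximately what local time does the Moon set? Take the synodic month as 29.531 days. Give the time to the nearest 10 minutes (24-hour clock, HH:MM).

Phase angle: θ = 360°·(20.3 d)/(29.531 d) = 247.5°.
At 15° of sky rotation per hour, 247.5° corresponds to a 16.50 h lag.
18:00 + 16.498 h ≈ 10:30 → 10:30 to the nearest ten minutes.

10:30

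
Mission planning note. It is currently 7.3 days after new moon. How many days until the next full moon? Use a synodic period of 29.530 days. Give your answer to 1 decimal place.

Full moon is 0.5 of the way through the cycle: age 0.5 × 29.530 = 14.765 d.
That is 14.765 − 7.3 = 7.465 days ahead.

7.5 days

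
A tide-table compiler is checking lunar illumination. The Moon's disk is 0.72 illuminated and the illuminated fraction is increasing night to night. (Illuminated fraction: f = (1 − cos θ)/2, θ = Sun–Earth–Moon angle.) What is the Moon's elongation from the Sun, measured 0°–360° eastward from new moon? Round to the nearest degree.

116°

cos θ = 1 − 2f = -0.440, giving a principal value of 116.1°.
The Moon is waxing (0°–180°), so θ = 116.1° directly.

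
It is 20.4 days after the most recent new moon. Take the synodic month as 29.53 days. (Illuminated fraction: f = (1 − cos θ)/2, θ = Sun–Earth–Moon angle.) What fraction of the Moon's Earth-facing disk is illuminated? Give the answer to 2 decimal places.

0.68

Elongation θ = 360° × 20.4/29.53 ≈ 248.7°.
Illuminated fraction = (1 − cos 248.7°)/2 = (1 − (-0.363))/2 ≈ 0.682.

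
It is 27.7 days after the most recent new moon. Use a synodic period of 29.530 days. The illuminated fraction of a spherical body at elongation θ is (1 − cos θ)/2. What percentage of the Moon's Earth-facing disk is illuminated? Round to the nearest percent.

4%

Elongation θ = 360° × 27.7/29.530 ≈ 337.7°.
With cos θ = 0.925, the lit fraction is (1 − 0.925)/2 ≈ 0.037, so 4%.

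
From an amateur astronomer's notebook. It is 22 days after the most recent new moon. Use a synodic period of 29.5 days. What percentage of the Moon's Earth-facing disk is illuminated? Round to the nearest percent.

51%

The Moon has covered 22/29.5 of its cycle, so θ ≈ 360° × 22/29.5 = 268.5°.
Illuminated fraction = (1 − cos 268.5°)/2 = (1 − (-0.027))/2 ≈ 0.513, so 51%.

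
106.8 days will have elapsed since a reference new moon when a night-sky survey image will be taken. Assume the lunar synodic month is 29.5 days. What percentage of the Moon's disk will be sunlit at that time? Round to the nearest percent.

Reduce mod P: 106.8 − 3×29.5 = 18.30 d into the current lunation.
The Moon has covered 18.30/29.5 of its cycle, so θ ≈ 360° × 18.30/29.5 = 223.3°.
With cos θ = (-0.728), the lit fraction is (1 − (-0.728))/2 ≈ 0.864, so 86%.

86%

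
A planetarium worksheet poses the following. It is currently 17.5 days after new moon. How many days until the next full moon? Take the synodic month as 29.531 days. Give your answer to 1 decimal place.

Full moon is 0.5 of the way through the cycle: age 0.5 × 29.531 = 14.765 d.
This lunation's full moon (14.765 d) has passed, so add one period: 44.296 − 17.5 = 26.796 days.

26.8 days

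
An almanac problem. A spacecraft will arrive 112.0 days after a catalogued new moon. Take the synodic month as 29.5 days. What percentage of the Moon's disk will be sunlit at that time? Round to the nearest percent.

36%

112.0/29.5 = 3.797 lunations, so 3 complete cycles and 23.50 d into the next.
The Moon has covered 23.50/29.5 of its cycle, so θ ≈ 360° × 23.50/29.5 = 286.8°.
cos 286.8° = 0.289, so f = (1 − 0.289)/2 = 0.356, so 36%.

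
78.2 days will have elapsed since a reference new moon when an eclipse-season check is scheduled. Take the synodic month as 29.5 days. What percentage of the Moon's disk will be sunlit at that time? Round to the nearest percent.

78.2/29.5 = 2.651 lunations, so 2 complete cycles and 19.20 d into the next.
The Moon has covered 19.20/29.5 of its cycle, so θ ≈ 360° × 19.20/29.5 = 234.3°.
Illuminated fraction = (1 − cos 234.3°)/2 = (1 − (-0.583))/2 ≈ 0.792, so 79%.

79%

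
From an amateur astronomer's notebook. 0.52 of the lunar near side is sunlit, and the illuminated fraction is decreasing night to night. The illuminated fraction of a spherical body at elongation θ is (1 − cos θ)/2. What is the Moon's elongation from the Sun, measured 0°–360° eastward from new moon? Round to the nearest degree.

From f = (1 − cos θ)/2: cos θ = 1 − 2×0.52 = -0.040; arccos → 92.3°.
A waning Moon lies in 180°–360°, so θ = 360° − 92.3° = 267.7°.

268°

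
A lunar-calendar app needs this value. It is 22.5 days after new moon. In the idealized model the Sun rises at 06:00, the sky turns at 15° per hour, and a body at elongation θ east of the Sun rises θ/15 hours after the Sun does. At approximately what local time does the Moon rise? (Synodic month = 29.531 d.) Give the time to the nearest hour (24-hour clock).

00:00

Phase angle: θ = 360°·(22.5 d)/(29.531 d) = 274.3°.
Delay after the Sun = 274.3° / (15°/h) ≈ 18.29 h.
06:00 + 18.29 h ≈ 00:17 → 00:00 to the nearest hour.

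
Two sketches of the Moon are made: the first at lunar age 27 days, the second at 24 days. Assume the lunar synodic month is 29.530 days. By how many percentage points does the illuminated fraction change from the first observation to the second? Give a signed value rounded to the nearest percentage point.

+24 percentage points

θ₁ = 360° × 27/29.530 = 329.2°, f₁ = (1 − cos θ₁)/2 = 0.071.
θ₂ = 360° × 24/29.530 = 292.6°, f₂ = (1 − cos θ₂)/2 = 0.308.
Change = f₂ − f₁ = +0.237 → +24 percentage points.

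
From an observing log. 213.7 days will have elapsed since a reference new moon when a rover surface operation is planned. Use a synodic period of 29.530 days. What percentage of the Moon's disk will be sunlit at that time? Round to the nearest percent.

213.7 d spans 7 complete synodic months (7 × 29.530 = 206.71 d) plus 6.99 d.
The Moon has covered 6.99/29.530 of its cycle, so θ ≈ 360° × 6.99/29.530 = 85.2°.
Illuminated fraction = (1 − cos 85.2°)/2 = (1 − 0.083)/2 ≈ 0.458, so 46%.

46%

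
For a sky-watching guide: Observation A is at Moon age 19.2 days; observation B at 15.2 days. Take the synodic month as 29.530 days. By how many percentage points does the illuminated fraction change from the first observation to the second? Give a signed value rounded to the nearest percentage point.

θ₁ = 360° × 19.2/29.530 = 234.1°, f₁ = (1 − cos θ₁)/2 = 0.793.
θ₂ = 360° × 15.2/29.530 = 185.3°, f₂ = (1 − cos θ₂)/2 = 0.998.
Change = f₂ − f₁ = +0.204 → +20 percentage points.

+20 percentage points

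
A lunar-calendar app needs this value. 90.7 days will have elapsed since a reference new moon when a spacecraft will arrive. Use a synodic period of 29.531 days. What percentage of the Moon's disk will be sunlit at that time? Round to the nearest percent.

5%

Reduce mod P: 90.7 − 3×29.531 = 2.11 d into the current lunation.
Elongation θ = 360° × 2.11/29.531 ≈ 25.7°.
cos 25.7° = 0.901, so f = (1 − 0.901)/2 = 0.049, so 5%.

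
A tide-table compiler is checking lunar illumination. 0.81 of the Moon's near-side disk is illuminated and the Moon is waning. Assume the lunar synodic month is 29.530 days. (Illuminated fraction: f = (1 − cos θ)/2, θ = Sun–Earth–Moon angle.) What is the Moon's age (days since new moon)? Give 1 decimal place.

Invert f = (1 − cos θ)/2 to get cos θ = 1 − 2(0.81) = -0.620, hence θ₀ = arccos -0.620 = 128.3°.
Waning ⇒ past full, so θ = 360° − 128.3° = 231.7°.
At 360°/29.530 d per day, 231.7° corresponds to 19.00 days.

19.0 days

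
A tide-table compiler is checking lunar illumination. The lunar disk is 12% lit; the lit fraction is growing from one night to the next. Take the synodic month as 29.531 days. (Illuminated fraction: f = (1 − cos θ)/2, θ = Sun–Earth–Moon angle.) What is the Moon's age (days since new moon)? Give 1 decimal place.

cos θ = 1 − 2f = 0.760, giving a principal value of 40.5°.
The Moon is waxing (0°–180°), so θ = 40.5° directly.
That fraction of the synodic month is 40.5/360 × 29.531 d ≈ 3.33 d.

3.3 days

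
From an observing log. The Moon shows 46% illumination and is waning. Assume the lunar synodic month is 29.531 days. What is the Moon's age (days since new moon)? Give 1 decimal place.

22.5 days

cos θ = 1 − 2f = 0.080, giving a principal value of 85.4°.
Since the Moon is past full (waning), take the reflex angle: θ = 360° − 85.4° = 274.6°.
Age = 29.531 × 274.6°/360° ≈ 22.52 days.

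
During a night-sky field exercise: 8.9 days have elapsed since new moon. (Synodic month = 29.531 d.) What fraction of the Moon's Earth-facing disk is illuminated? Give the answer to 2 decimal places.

Phase angle: θ = 360°·(8.9 d)/(29.531 d) = 108.5°.
With cos θ = (-0.317), the lit fraction is (1 − (-0.317))/2 ≈ 0.659.

0.66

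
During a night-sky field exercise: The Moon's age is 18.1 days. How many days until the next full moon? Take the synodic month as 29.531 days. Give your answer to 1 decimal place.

26.2 days

Full moon occurs at elongation 180°, i.e. at age 29.531 × 180/360 = 14.765 d.
This lunation's full moon (14.765 d) has passed, so add one period: 44.296 − 18.1 = 26.196 days.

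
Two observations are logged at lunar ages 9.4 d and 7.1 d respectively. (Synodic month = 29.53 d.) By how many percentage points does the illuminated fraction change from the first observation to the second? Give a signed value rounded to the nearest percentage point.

-24 pp

θ₁ = 360° × 9.4/29.53 = 114.6°, f₁ = (1 − cos θ₁)/2 = 0.708.
θ₂ = 360° × 7.1/29.53 = 86.6°, f₂ = (1 − cos θ₂)/2 = 0.470.
Change = f₂ − f₁ = -0.238 → -24 percentage points.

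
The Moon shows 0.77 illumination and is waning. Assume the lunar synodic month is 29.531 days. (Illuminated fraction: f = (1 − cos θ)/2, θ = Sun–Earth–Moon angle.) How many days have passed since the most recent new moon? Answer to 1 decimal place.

cos θ = 1 − 2f = -0.540, giving a principal value of 122.7°.
Since the Moon is past full (waning), take the reflex angle: θ = 360° − 122.7° = 237.3°.
Age = 29.531 × 237.3°/360° ≈ 19.47 days.

19.5 days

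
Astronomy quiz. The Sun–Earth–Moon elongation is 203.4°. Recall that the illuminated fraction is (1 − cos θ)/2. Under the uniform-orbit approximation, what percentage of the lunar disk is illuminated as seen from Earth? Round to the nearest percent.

cos 203.4° = (-0.918), so f = (1 − (-0.918))/2 = 0.959, i.e. 96%.

96%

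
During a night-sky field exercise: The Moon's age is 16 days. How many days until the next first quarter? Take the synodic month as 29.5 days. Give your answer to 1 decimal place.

First quarter is 0.25 of the way through the cycle: age 0.25 × 29.5 = 7.375 d.
This lunation's first quarter (7.375 d) has passed, so add one period: 36.875 − 16 = 20.875 days.

20.9 days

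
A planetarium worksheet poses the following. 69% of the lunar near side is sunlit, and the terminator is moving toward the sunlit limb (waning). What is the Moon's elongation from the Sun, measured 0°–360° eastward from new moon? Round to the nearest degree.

Invert f = (1 − cos θ)/2 to get cos θ = 1 − 2(0.69) = -0.380, hence θ₀ = arccos -0.380 = 112.3°.
A waning Moon lies in 180°–360°, so θ = 360° − 112.3° = 247.7°.

248°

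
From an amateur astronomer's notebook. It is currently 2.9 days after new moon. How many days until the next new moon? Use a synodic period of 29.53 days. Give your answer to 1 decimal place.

26.6 days

The next new moon completes the synodic month: 29.53 − 2.9 = 26.630 days.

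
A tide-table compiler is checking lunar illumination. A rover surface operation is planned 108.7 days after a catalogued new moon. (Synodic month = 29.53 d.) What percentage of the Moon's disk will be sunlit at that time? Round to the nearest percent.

71%

Reduce mod P: 108.7 − 3×29.53 = 20.11 d into the current lunation.
The Moon has covered 20.11/29.53 of its cycle, so θ ≈ 360° × 20.11/29.53 = 245.2°.
With cos θ = (-0.420), the lit fraction is (1 − (-0.420))/2 ≈ 0.710, so 71%.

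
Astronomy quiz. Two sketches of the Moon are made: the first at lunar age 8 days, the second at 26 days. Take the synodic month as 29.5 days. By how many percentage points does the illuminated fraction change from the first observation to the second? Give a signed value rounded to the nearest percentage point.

First observation: θ = 360°·8/29.5 = 97.6°, so f = 0.566.
Second observation: θ = 317.3°, f = 0.133.
Δf = 0.133 − 0.566 = -0.434, i.e. -43 pp.

-43 percentage points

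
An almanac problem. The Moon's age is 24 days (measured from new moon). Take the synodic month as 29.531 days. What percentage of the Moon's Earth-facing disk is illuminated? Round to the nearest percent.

The Moon has covered 24/29.531 of its cycle, so θ ≈ 360° × 24/29.531 = 292.6°.
cos 292.6° = 0.384, so f = (1 − 0.384)/2 = 0.308, so 31%.

31%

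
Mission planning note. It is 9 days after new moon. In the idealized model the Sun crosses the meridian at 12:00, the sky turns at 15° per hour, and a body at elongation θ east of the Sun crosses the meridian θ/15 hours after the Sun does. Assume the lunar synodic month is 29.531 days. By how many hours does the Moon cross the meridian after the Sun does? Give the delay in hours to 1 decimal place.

Elongation θ = 360° × 9/29.531 ≈ 109.7°.
At 15° of sky rotation per hour, 109.7° corresponds to a 7.31 h lag.
So the Moon crosses the meridian 7.31 h after the Sun.

7.3 h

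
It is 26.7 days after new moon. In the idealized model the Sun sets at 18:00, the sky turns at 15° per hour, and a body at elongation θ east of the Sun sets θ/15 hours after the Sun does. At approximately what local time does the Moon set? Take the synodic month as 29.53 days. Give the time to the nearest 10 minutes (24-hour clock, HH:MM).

15:40

Phase angle: θ = 360°·(26.7 d)/(29.53 d) = 325.5°.
The Moon trails the Sun by θ/15 = 325.5/15 ≈ 21.70 hours.
18:00 + 21.700 h ≈ 15:42 → 15:40 to the nearest ten minutes.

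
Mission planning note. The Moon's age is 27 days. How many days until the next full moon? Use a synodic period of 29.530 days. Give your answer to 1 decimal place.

17.3 days

Full moon occurs at elongation 180°, i.e. at age 29.530 × 180/360 = 14.765 d.
Already past this cycle's full moon; the next is at 14.765 + 29.530 = 44.295 d, so 44.295 − 27 = 17.295 days.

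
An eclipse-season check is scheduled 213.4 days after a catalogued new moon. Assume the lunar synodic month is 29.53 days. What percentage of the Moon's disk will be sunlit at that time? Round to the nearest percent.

213.4/29.53 = 7.227 lunations, so 7 complete cycles and 6.69 d into the next.
Elongation θ = 360° × 6.69/29.53 ≈ 81.6°.
Illuminated fraction = (1 − cos 81.6°)/2 = (1 − 0.147)/2 ≈ 0.427, so 43%.

43%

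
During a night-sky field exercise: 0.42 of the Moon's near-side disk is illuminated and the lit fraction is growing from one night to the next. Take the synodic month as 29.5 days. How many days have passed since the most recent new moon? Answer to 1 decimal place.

6.6 days

From f = (1 − cos θ)/2: cos θ = 1 − 2×0.42 = 0.160; arccos → 80.8°.
Waxing ⇒ before full, so θ = 80.8°.
That fraction of the synodic month is 80.8/360 × 29.5 d ≈ 6.62 d.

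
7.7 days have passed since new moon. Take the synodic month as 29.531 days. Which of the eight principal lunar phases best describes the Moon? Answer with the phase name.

first quarter

At 7.7/29.531 of the cycle, θ ≈ 94° — the first quarter range.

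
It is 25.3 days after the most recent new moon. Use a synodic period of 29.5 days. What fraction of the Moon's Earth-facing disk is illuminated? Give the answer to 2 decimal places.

0.19

Elongation θ = 360° × 25.3/29.5 ≈ 308.7°.
Illuminated fraction = (1 − cos 308.7°)/2 = (1 − 0.626)/2 ≈ 0.187.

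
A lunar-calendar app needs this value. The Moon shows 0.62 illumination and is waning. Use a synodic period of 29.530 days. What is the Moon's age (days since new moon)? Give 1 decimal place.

cos θ = 1 − 2f = -0.240, giving a principal value of 103.9°.
Waning ⇒ past full, so θ = 360° − 103.9° = 256.1°.
That fraction of the synodic month is 256.1/360 × 29.530 d ≈ 21.01 d.

21.0 days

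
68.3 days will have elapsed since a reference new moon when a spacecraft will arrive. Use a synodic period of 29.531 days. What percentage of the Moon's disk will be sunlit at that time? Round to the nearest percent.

69%

Reduce mod P: 68.3 − 2×29.531 = 9.24 d into the current lunation.
Phase angle: θ = 360°·(9.24 d)/(29.531 d) = 112.6°.
cos 112.6° = (-0.385), so f = (1 − (-0.385))/2 = 0.692, so 69%.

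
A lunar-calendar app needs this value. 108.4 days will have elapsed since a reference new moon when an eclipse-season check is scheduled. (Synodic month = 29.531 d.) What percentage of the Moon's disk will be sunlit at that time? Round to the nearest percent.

74%

Reduce mod P: 108.4 − 3×29.531 = 19.81 d into the current lunation.
The Moon has covered 19.81/29.531 of its cycle, so θ ≈ 360° × 19.81/29.531 = 241.5°.
With cos θ = (-0.478), the lit fraction is (1 − (-0.478))/2 ≈ 0.739, so 74%.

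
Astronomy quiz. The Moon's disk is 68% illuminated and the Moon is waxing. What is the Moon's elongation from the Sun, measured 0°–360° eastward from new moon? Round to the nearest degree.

111°

Invert f = (1 − cos θ)/2 to get cos θ = 1 − 2(0.68) = -0.360, hence θ₀ = arccos -0.360 = 111.1°.
The Moon is waxing (0°–180°), so θ = 111.1° directly.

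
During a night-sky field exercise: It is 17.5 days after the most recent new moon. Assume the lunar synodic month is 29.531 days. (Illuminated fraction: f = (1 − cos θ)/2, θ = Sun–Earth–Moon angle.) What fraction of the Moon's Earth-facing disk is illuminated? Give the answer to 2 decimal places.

0.92

Phase angle: θ = 360°·(17.5 d)/(29.531 d) = 213.3°.
Illuminated fraction = (1 − cos 213.3°)/2 = (1 − (-0.835))/2 ≈ 0.918.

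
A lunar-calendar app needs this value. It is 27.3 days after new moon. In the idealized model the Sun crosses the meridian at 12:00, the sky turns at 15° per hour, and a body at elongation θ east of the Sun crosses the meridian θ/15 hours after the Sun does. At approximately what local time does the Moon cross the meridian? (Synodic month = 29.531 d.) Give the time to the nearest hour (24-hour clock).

10:00

Phase angle: θ = 360°·(27.3 d)/(29.531 d) = 332.8°.
The Moon trails the Sun by θ/15 = 332.8/15 ≈ 22.19 hours.
12:00 + 22.19 h ≈ 10:11 → 10:00 to the nearest hour.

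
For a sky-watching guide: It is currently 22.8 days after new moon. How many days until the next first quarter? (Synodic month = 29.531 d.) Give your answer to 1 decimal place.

First quarter is 0.25 of the way through the cycle: age 0.25 × 29.531 = 7.383 d.
This lunation's first quarter (7.383 d) has passed, so add one period: 36.914 − 22.8 = 14.114 days.

14.1 days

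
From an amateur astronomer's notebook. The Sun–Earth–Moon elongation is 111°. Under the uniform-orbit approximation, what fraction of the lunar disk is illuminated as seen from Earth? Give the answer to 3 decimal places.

0.679

Half-versine of 111°: (1 − (-0.358))/2 = 0.679.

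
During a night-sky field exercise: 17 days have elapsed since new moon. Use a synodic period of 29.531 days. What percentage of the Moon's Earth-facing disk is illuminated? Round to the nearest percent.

The Moon has covered 17/29.531 of its cycle, so θ ≈ 360° × 17/29.531 = 207.2°.
Illuminated fraction = (1 − cos 207.2°)/2 = (1 − (-0.889))/2 ≈ 0.945, so 94%.

94%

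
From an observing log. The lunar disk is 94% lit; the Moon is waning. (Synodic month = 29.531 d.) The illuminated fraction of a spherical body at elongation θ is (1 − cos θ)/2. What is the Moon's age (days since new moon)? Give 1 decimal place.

cos θ = 1 − 2f = -0.880, giving a principal value of 151.6°.
A waning Moon lies in 180°–360°, so θ = 360° − 151.6° = 208.4°.
At 360°/29.531 d per day, 208.4° corresponds to 17.09 days.

17.1 days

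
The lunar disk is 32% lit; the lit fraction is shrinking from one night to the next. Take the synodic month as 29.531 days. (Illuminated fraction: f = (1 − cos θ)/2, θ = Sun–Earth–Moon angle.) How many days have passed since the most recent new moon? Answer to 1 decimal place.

cos θ = 1 − 2f = 0.360, giving a principal value of 68.9°.
A waning Moon lies in 180°–360°, so θ = 360° − 68.9° = 291.1°.
At 360°/29.531 d per day, 291.1° corresponds to 23.88 days.

23.9 days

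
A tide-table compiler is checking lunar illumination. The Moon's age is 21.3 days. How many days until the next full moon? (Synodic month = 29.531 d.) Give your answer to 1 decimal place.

23.0 days

Full moon is 0.5 of the way through the cycle: age 0.5 × 29.531 = 14.765 d.
Already past this cycle's full moon; the next is at 14.765 + 29.531 = 44.296 d, so 44.296 − 21.3 = 22.996 days.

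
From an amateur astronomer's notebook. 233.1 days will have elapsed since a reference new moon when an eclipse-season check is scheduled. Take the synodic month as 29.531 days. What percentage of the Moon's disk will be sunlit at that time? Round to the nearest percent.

11%

233.1/29.531 = 7.893 lunations, so 7 complete cycles and 26.38 d into the next.
Phase angle: θ = 360°·(26.38 d)/(29.531 d) = 321.6°.
Illuminated fraction = (1 − cos 321.6°)/2 = (1 − 0.784)/2 ≈ 0.108, so 11%.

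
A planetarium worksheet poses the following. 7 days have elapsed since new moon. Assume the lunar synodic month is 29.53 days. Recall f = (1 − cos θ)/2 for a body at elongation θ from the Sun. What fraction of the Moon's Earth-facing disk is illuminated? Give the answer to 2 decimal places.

The Moon has covered 7/29.53 of its cycle, so θ ≈ 360° × 7/29.53 = 85.3°.
cos 85.3° = 0.081, so f = (1 − 0.081)/2 = 0.459.

0.46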